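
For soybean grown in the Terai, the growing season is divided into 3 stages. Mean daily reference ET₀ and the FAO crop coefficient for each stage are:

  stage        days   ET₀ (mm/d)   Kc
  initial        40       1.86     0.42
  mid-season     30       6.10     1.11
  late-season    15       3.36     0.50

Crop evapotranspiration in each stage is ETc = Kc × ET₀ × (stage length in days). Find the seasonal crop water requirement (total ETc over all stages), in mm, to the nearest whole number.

260 mm

initial: 0.42 × 1.86 × 40 = 31.25 mm
mid-season: 1.11 × 6.10 × 30 = 203.13 mm
late-season: 0.50 × 3.36 × 15 = 25.20 mm
Seasonal total = 259.58 mm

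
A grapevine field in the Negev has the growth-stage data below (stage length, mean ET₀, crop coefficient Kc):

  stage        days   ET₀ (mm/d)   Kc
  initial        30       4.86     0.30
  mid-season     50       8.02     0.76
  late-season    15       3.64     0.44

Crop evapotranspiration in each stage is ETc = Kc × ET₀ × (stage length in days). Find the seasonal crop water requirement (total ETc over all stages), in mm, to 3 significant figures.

373 mm

initial: 0.30 × 4.86 × 30 = 43.74 mm
mid-season: 0.76 × 8.02 × 50 = 304.76 mm
late-season: 0.44 × 3.64 × 15 = 24.02 mm
Seasonal total = 372.52 mm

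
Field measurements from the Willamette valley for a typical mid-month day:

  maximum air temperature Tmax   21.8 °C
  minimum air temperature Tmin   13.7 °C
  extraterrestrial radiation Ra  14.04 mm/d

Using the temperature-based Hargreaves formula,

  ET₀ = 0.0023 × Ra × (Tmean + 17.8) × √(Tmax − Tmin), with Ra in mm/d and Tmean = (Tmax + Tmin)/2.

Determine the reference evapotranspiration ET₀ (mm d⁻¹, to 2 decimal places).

3.27 mm d⁻¹

Tmean = (21.8 + 13.7)/2 = 17.75 °C
ET₀ = 0.0023 × 14.04 × (17.75 + 17.8) × √8.1 = 0.0023 × 14.04 × 35.55 × 2.8460 = 3.2672 mm/d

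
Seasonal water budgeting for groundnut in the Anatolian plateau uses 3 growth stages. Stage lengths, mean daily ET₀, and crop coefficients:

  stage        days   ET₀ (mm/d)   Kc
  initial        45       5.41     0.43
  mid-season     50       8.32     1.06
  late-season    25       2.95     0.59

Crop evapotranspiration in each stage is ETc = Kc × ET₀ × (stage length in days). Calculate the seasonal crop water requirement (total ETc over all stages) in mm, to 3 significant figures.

initial: 0.43 × 5.41 × 45 = 104.68 mm
mid-season: 1.06 × 8.32 × 50 = 440.96 mm
late-season: 0.59 × 2.95 × 25 = 43.51 mm
Seasonal total = 589.15 mm

589 mm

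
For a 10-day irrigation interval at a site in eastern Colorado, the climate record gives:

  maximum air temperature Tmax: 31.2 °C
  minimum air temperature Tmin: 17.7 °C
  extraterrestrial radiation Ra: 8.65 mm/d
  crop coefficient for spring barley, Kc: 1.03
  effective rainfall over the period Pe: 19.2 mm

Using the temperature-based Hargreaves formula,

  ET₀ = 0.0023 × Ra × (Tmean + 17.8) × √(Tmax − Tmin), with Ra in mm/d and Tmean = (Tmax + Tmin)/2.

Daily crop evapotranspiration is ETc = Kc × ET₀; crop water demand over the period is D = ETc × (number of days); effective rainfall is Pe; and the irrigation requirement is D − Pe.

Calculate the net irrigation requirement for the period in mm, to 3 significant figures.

Tmean = (31.2 + 17.7)/2 = 24.45 °C
ET₀ = 0.0023 × 8.65 × (24.45 + 17.8) × √13.5 = 0.0023 × 8.65 × 42.25 × 3.6742 = 3.0884 mm/d
ETc = Kc × ET₀ = 1.03 × 3.0884 = 3.1811 mm/d
Crop demand D = ETc × 10 d = 3.1811 × 10 = 31.811 mm
D − Pe = 31.811 − 19.2 = 12.611 mm

12.6 mm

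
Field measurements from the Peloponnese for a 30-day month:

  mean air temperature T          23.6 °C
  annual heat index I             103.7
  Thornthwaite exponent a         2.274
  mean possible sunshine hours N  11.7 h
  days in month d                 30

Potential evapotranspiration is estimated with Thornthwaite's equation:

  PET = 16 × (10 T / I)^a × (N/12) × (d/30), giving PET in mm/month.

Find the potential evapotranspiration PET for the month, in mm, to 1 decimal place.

101.2 mm

10T/I = 10 × 23.6 / 103.7 = 2.2758
(10T/I)^a = 2.2758^2.274 = 6.4882
Uncorrected PET = 16 × 6.4882 = 103.811 mm
Correction = (N/12)(d/30) = (11.7/12)(30/30) = 0.9750
PET = 103.811 × 0.9750 = 101.216 mm/month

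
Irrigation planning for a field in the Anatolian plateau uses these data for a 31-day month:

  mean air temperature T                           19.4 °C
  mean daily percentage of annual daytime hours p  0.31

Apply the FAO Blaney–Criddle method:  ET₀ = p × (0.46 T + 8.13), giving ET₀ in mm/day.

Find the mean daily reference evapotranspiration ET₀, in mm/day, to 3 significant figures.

ET₀ = 0.31 × (0.46 × 19.4 + 8.13) = 0.31 × 17.054 = 5.2867 mm/d

5.29 mm/day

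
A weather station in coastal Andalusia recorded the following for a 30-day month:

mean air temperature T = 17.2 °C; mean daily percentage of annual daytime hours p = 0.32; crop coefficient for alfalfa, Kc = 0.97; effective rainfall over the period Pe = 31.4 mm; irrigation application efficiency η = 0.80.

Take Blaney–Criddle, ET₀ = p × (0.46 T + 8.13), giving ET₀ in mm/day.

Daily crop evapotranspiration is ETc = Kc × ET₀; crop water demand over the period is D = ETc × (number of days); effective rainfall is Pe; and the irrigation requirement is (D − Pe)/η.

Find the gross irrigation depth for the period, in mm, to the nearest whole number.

ET₀ = 0.32 × (0.46 × 17.2 + 8.13) = 0.32 × 16.042 = 5.1334 mm/d
ETc = Kc × ET₀ = 0.97 × 5.1334 = 4.9794 mm/d
Crop demand D = ETc × 30 d = 4.9794 × 30 = 149.382 mm
D − Pe = 149.382 − 31.4 = 117.982 mm
Gross irrigation = 117.982 / 0.80 = 147.478 mm

147 mm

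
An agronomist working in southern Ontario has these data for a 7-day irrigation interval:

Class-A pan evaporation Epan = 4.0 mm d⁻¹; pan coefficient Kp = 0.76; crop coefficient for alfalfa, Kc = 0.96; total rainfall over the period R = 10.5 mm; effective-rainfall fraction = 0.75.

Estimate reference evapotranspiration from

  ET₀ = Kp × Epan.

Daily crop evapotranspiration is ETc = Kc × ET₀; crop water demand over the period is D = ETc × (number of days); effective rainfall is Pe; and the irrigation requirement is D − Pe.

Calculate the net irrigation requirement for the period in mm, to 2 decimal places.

ET₀ = 0.76 × 4.0 = 3.0400 mm/d
ETc = Kc × ET₀ = 0.96 × 3.0400 = 2.9184 mm/d
Crop demand D = ETc × 7 d = 2.9184 × 7 = 20.429 mm
Pe = 0.75 × 10.5 = 7.875 mm
D − Pe = 20.429 − 7.875 = 12.554 mm

12.55 mm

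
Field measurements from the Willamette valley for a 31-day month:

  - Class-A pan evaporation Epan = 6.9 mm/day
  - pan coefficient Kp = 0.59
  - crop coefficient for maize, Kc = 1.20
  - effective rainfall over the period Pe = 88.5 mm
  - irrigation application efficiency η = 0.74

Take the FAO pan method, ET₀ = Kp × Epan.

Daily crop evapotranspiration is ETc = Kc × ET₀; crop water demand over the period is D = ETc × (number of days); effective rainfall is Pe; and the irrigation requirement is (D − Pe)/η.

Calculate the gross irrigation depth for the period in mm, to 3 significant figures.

ET₀ = 0.59 × 6.9 = 4.0710 mm/d
ETc = Kc × ET₀ = 1.20 × 4.0710 = 4.8852 mm/d
Crop demand D = ETc × 31 d = 4.8852 × 31 = 151.441 mm
D − Pe = 151.441 − 88.5 = 62.941 mm
Gross irrigation = 62.941 / 0.74 = 85.055 mm

85.1 mm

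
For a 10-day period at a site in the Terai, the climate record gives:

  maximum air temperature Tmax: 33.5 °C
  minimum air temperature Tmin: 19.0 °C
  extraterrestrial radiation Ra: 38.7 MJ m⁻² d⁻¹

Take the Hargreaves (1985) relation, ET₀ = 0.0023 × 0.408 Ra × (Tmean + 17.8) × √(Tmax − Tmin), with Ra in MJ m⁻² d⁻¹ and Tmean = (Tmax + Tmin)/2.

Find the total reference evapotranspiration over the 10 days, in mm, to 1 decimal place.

Tmean = (33.5 + 19.0)/2 = 26.25 °C
0.408 Ra = 0.408 × 38.7 = 15.7896 mm/d equivalent
ET₀ = 0.0023 × 15.7896 × (26.25 + 17.8) × √14.5 = 0.0023 × 15.7896 × 44.05 × 3.8079 = 6.0916 mm/d
Over 10 days: 6.0916 × 10 = 60.916 mm

60.9 mm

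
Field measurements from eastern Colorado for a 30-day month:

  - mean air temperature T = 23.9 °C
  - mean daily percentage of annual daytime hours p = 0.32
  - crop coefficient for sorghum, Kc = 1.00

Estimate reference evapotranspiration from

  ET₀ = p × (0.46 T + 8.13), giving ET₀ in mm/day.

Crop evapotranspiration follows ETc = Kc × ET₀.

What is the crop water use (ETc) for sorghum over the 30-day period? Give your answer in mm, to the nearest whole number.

ET₀ = 0.32 × (0.46 × 23.9 + 8.13) = 0.32 × 19.124 = 6.1197 mm/d
ETc = Kc × ET₀ = 1.00 × 6.1197 = 6.1197 mm/d
Over 30 days: 6.1197 × 30 = 183.591 mm

184 mm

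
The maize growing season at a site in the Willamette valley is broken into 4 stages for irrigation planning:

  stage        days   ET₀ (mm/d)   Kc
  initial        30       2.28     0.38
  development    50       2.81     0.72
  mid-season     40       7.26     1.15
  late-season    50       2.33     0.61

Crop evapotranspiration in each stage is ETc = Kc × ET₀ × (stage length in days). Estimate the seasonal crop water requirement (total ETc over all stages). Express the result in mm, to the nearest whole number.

532 mm

initial: 0.38 × 2.28 × 30 = 25.99 mm
development: 0.72 × 2.81 × 50 = 101.16 mm
mid-season: 1.15 × 7.26 × 40 = 333.96 mm
late-season: 0.61 × 2.33 × 50 = 71.07 mm
Seasonal total = 532.18 mm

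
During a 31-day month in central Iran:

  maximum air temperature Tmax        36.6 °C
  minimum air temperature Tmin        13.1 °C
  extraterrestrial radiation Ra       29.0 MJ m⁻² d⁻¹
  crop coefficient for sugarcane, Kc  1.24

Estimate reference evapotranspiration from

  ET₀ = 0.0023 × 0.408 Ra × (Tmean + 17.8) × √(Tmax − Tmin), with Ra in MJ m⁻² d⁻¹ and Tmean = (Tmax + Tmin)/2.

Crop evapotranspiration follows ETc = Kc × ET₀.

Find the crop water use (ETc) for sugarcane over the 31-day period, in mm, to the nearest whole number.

Tmean = (36.6 + 13.1)/2 = 24.85 °C
0.408 Ra = 0.408 × 29.0 = 11.8320 mm/d equivalent
ET₀ = 0.0023 × 11.8320 × (24.85 + 17.8) × √23.5 = 0.0023 × 11.8320 × 42.65 × 4.8477 = 5.6265 mm/d
ETc = Kc × ET₀ = 1.24 × 5.6265 = 6.9769 mm/d
Over 31 days: 6.9769 × 31 = 216.284 mm

216 mm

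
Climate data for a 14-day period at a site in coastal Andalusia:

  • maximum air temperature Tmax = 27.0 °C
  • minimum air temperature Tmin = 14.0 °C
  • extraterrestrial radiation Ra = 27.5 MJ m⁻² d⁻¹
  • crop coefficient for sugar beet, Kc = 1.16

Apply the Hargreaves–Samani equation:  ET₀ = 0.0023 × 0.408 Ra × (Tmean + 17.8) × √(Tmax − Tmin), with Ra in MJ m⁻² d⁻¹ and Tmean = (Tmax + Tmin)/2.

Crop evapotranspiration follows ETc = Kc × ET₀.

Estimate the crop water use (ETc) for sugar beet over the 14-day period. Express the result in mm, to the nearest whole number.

58 mm

Tmean = (27.0 + 14.0)/2 = 20.50 °C
0.408 Ra = 0.408 × 27.5 = 11.2200 mm/d equivalent
ET₀ = 0.0023 × 11.2200 × (20.50 + 17.8) × √13.0 = 0.0023 × 11.2200 × 38.30 × 3.6056 = 3.5637 mm/d
ETc = Kc × ET₀ = 1.16 × 3.5637 = 4.1339 mm/d
Over 14 days: 4.1339 × 14 = 57.875 mm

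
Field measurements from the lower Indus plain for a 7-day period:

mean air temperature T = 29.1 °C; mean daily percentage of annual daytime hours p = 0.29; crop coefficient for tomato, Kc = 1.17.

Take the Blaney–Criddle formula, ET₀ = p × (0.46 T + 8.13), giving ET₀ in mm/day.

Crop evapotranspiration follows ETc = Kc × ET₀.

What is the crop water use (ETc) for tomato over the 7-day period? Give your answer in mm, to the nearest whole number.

ET₀ = 0.29 × (0.46 × 29.1 + 8.13) = 0.29 × 21.516 = 6.2396 mm/d
ETc = Kc × ET₀ = 1.17 × 6.2396 = 7.3003 mm/d
Over 7 days: 7.3003 × 7 = 51.102 mm

51 mm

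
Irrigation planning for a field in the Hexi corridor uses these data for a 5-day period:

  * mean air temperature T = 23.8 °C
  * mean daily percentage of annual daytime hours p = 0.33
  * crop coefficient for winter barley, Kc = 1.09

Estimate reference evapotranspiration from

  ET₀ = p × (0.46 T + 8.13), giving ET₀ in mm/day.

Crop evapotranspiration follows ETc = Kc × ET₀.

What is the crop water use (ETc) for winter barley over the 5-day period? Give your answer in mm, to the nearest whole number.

ET₀ = 0.33 × (0.46 × 23.8 + 8.13) = 0.33 × 19.078 = 6.2957 mm/d
ETc = Kc × ET₀ = 1.09 × 6.2957 = 6.8623 mm/d
Over 5 days: 6.8623 × 5 = 34.312 mm

34 mm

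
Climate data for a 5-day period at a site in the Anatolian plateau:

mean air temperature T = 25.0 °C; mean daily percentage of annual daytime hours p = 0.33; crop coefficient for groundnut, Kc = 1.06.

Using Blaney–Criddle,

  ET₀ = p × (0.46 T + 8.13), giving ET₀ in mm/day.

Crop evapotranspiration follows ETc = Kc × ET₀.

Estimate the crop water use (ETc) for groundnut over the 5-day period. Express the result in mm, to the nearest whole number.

34 mm

ET₀ = 0.33 × (0.46 × 25.0 + 8.13) = 0.33 × 19.630 = 6.4779 mm/d
ETc = Kc × ET₀ = 1.06 × 6.4779 = 6.8666 mm/d
Over 5 days: 6.8666 × 5 = 34.333 mm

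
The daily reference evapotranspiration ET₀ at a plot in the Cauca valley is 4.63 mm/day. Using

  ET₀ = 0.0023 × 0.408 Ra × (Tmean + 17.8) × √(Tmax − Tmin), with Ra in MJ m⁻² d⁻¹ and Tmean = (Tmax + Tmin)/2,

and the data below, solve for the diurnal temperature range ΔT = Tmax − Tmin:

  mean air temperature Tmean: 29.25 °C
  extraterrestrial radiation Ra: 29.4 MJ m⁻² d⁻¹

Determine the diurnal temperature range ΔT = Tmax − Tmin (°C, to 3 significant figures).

12.7 °C

√ΔT = ET₀ / [0.0023 × 0.408 × Ra × (Tmean+17.8)] = 4.63 / (0.0023 × 11.9952 × 47.05) = 3.5669
ΔT = 3.5669² = 12.723 °C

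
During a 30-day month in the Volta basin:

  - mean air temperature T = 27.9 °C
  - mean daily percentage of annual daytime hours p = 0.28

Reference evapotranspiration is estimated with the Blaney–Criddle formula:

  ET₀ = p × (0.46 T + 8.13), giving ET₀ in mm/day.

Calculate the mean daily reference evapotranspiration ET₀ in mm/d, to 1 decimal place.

5.9 mm/d

ET₀ = 0.28 × (0.46 × 27.9 + 8.13) = 0.28 × 20.964 = 5.8699 mm/d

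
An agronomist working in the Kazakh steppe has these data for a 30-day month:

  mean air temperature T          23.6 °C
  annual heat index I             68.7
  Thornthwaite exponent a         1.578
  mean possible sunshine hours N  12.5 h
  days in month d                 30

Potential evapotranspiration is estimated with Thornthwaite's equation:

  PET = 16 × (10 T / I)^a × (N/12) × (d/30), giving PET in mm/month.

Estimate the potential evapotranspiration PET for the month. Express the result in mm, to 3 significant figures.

117 mm

10T/I = 10 × 23.6 / 68.7 = 3.4352
(10T/I)^a = 3.4352^1.578 = 7.0102
Uncorrected PET = 16 × 7.0102 = 112.163 mm
Correction = (N/12)(d/30) = (12.5/12)(30/30) = 1.0417
PET = 112.163 × 1.0417 = 116.840 mm/month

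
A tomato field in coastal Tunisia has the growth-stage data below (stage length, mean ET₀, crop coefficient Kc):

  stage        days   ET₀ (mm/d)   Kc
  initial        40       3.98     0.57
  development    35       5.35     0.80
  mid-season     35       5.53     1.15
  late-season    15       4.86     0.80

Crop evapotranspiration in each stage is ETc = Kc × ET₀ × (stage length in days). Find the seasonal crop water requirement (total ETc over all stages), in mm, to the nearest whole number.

initial: 0.57 × 3.98 × 40 = 90.74 mm
development: 0.80 × 5.35 × 35 = 149.80 mm
mid-season: 1.15 × 5.53 × 35 = 222.58 mm
late-season: 0.80 × 4.86 × 15 = 58.32 mm
Seasonal total = 521.44 mm

521 mm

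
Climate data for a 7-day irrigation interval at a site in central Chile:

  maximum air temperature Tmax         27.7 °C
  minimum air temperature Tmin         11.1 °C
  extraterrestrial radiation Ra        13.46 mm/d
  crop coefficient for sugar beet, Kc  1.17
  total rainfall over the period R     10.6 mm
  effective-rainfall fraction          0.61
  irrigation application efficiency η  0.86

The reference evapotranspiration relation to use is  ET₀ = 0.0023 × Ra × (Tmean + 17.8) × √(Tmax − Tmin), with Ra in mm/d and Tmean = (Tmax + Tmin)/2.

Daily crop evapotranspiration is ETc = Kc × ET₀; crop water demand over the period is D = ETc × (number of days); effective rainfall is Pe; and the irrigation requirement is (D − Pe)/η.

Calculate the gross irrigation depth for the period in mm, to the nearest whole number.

37 mm

Tmean = (27.7 + 11.1)/2 = 19.40 °C
ET₀ = 0.0023 × 13.46 × (19.40 + 17.8) × √16.6 = 0.0023 × 13.46 × 37.20 × 4.0743 = 4.6921 mm/d
ETc = Kc × ET₀ = 1.17 × 4.6921 = 5.4898 mm/d
Crop demand D = ETc × 7 d = 5.4898 × 7 = 38.429 mm
Pe = 0.61 × 10.6 = 6.466 mm
D − Pe = 38.429 − 6.466 = 31.963 mm
Gross irrigation = 31.963 / 0.86 = 37.166 mm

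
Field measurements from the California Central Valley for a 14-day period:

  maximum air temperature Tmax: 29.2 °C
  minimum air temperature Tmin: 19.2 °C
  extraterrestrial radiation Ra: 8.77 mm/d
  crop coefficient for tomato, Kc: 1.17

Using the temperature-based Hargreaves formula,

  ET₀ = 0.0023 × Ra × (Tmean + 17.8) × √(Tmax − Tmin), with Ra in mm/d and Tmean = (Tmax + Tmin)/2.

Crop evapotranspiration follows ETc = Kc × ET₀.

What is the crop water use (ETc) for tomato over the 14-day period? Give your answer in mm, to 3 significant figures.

Tmean = (29.2 + 19.2)/2 = 24.20 °C
ET₀ = 0.0023 × 8.77 × (24.20 + 17.8) × √10.0 = 0.0023 × 8.77 × 42.00 × 3.1623 = 2.6790 mm/d
ETc = Kc × ET₀ = 1.17 × 2.6790 = 3.1344 mm/d
Over 14 days: 3.1344 × 14 = 43.882 mm

43.9 mm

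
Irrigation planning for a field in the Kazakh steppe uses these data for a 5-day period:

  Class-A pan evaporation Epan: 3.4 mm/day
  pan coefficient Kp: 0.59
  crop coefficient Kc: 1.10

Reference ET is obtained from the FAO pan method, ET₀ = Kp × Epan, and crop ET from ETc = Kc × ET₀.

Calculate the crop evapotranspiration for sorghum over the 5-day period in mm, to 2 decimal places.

11.03 mm

ET₀ = 0.59 × 3.4 = 2.0060 mm/d
ETc = Kc × ET₀ = 1.10 × 2.0060 = 2.2066 mm/d
Over 5 days: 2.2066 × 5 = 11.033 mm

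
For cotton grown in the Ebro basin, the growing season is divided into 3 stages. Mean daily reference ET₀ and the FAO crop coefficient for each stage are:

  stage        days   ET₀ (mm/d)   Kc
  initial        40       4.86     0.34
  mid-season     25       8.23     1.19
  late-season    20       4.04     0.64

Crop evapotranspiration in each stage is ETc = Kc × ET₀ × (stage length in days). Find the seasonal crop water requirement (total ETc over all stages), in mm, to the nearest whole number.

363 mm

initial: 0.34 × 4.86 × 40 = 66.10 mm
mid-season: 1.19 × 8.23 × 25 = 244.84 mm
late-season: 0.64 × 4.04 × 20 = 51.71 mm
Seasonal total = 362.65 mm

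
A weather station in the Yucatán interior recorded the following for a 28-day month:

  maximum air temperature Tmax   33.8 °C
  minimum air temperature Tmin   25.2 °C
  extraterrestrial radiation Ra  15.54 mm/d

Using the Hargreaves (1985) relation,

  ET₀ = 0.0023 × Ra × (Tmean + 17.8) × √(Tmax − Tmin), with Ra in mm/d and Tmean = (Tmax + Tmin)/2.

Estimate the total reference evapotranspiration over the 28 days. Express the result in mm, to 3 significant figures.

139 mm

Tmean = (33.8 + 25.2)/2 = 29.50 °C
ET₀ = 0.0023 × 15.54 × (29.50 + 17.8) × √8.6 = 0.0023 × 15.54 × 47.30 × 2.9326 = 4.9578 mm/d
Over 28 days: 4.9578 × 28 = 138.818 mm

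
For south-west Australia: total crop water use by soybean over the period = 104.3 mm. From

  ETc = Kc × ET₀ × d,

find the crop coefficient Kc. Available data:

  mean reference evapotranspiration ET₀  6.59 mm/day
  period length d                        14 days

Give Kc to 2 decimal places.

1.13

ETc = Kc × ET₀ × d  ⇒  Kc = ETc / (ET₀ × d)
Kc = 104.3 / (6.59 × 14) = 104.3 / 92.26 = 1.1305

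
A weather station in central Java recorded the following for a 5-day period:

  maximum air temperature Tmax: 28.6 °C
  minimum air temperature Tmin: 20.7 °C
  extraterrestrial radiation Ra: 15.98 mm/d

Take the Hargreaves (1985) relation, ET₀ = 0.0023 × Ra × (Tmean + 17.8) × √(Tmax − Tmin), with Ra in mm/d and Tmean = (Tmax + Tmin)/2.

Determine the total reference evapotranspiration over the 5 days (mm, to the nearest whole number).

22 mm

Tmean = (28.6 + 20.7)/2 = 24.65 °C
ET₀ = 0.0023 × 15.98 × (24.65 + 17.8) × √7.9 = 0.0023 × 15.98 × 42.45 × 2.8107 = 4.3853 mm/d
Over 5 days: 4.3853 × 5 = 21.927 mm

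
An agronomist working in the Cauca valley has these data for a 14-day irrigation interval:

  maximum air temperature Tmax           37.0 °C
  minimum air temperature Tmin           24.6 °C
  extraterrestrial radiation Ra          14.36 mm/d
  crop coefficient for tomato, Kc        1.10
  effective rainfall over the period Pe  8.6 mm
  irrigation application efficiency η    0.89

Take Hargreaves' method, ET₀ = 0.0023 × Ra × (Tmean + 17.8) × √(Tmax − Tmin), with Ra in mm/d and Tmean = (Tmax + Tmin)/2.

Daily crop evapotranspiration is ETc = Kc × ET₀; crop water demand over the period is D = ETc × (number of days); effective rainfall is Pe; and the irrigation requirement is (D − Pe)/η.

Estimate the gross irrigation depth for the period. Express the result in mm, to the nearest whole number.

88 mm

Tmean = (37.0 + 24.6)/2 = 30.80 °C
ET₀ = 0.0023 × 14.36 × (30.80 + 17.8) × √12.4 = 0.0023 × 14.36 × 48.60 × 3.5214 = 5.6524 mm/d
ETc = Kc × ET₀ = 1.10 × 5.6524 = 6.2176 mm/d
Crop demand D = ETc × 14 d = 6.2176 × 14 = 87.046 mm
D − Pe = 87.046 − 8.6 = 78.446 mm
Gross irrigation = 78.446 / 0.89 = 88.142 mm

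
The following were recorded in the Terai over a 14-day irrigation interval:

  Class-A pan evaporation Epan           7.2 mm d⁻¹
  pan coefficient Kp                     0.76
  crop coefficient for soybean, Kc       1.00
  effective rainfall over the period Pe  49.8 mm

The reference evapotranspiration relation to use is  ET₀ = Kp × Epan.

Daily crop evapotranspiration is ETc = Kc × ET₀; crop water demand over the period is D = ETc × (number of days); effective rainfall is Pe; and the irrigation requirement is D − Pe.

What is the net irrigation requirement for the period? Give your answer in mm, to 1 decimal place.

ET₀ = 0.76 × 7.2 = 5.4720 mm/d
ETc = Kc × ET₀ = 1.00 × 5.4720 = 5.4720 mm/d
Crop demand D = ETc × 14 d = 5.4720 × 14 = 76.608 mm
D − Pe = 76.608 − 49.8 = 26.808 mm

26.8 mm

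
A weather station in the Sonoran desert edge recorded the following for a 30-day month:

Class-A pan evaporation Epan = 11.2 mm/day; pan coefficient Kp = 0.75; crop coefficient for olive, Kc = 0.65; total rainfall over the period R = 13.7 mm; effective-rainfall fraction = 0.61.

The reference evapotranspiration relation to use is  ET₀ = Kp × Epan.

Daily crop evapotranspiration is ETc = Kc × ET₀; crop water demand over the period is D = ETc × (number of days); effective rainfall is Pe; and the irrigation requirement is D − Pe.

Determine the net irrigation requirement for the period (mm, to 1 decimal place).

155.4 mm

ET₀ = 0.75 × 11.2 = 8.4000 mm/d
ETc = Kc × ET₀ = 0.65 × 8.4000 = 5.4600 mm/d
Crop demand D = ETc × 30 d = 5.4600 × 30 = 163.800 mm
Pe = 0.61 × 13.7 = 8.357 mm
D − Pe = 163.800 − 8.357 = 155.443 mm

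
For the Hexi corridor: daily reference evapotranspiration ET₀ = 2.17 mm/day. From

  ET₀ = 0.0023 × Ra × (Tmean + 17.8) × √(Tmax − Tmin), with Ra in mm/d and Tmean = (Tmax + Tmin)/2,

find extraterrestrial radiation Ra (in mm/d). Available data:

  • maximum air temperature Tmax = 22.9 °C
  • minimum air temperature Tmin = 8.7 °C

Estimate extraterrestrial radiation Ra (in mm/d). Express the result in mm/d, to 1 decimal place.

7.5 mm/d

Tmean = 15.80 °C; √ΔT = 3.7683
Ra = ET₀ / [0.0023 × (Tmean+17.8) × √ΔT] = 2.17 / (0.0023 × 33.60 × 3.7683) = 7.452 mm/d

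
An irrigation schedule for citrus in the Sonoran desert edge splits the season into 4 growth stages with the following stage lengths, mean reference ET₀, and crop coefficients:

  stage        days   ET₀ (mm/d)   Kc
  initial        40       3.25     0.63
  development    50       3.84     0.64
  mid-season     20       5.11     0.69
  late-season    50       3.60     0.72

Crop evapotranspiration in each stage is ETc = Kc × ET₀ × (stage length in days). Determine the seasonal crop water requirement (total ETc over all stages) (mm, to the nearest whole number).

405 mm

initial: 0.63 × 3.25 × 40 = 81.90 mm
development: 0.64 × 3.84 × 50 = 122.88 mm
mid-season: 0.69 × 5.11 × 20 = 70.52 mm
late-season: 0.72 × 3.60 × 50 = 129.60 mm
Seasonal total = 404.90 mm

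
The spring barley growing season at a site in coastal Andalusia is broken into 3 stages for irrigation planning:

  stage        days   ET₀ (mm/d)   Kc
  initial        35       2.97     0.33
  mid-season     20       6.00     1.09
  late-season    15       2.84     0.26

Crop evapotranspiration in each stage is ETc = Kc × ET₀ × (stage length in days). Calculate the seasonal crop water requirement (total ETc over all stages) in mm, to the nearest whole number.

initial: 0.33 × 2.97 × 35 = 34.30 mm
mid-season: 1.09 × 6.00 × 20 = 130.80 mm
late-season: 0.26 × 2.84 × 15 = 11.08 mm
Seasonal total = 176.18 mm

176 mm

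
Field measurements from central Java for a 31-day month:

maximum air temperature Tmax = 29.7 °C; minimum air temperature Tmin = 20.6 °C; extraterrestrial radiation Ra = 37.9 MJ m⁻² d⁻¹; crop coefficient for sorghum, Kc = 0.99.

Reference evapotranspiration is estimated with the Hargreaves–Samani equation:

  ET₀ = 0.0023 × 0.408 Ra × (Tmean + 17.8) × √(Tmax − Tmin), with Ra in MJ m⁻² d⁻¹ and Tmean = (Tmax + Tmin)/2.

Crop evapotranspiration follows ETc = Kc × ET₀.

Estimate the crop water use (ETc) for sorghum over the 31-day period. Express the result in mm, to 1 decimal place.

Tmean = (29.7 + 20.6)/2 = 25.15 °C
0.408 Ra = 0.408 × 37.9 = 15.4632 mm/d equivalent
ET₀ = 0.0023 × 15.4632 × (25.15 + 17.8) × √9.1 = 0.0023 × 15.4632 × 42.95 × 3.0166 = 4.6080 mm/d
ETc = Kc × ET₀ = 0.99 × 4.6080 = 4.5619 mm/d
Over 31 days: 4.5619 × 31 = 141.419 mm

141.4 mm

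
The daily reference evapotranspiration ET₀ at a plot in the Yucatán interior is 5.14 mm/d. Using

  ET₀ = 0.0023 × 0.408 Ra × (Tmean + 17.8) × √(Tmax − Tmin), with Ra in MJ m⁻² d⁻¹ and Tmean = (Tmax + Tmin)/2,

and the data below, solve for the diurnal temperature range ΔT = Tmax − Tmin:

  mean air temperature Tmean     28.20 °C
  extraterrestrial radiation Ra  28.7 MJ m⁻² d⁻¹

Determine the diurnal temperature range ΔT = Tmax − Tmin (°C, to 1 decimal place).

17.2 °C

√ΔT = ET₀ / [0.0023 × 0.408 × Ra × (Tmean+17.8)] = 5.14 / (0.0023 × 11.7096 × 46.00) = 4.1489
ΔT = 4.1489² = 17.213 °C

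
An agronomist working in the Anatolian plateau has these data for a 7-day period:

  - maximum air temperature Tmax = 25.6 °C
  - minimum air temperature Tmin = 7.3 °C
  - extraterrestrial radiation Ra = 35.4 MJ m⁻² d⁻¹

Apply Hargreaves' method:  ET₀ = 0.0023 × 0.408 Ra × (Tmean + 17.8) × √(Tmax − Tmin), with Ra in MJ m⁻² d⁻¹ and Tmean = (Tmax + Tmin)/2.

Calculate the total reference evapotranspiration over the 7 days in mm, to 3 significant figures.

34.1 mm

Tmean = (25.6 + 7.3)/2 = 16.45 °C
0.408 Ra = 0.408 × 35.4 = 14.4432 mm/d equivalent
ET₀ = 0.0023 × 14.4432 × (16.45 + 17.8) × √18.3 = 0.0023 × 14.4432 × 34.25 × 4.2778 = 4.8671 mm/d
Over 7 days: 4.8671 × 7 = 34.070 mm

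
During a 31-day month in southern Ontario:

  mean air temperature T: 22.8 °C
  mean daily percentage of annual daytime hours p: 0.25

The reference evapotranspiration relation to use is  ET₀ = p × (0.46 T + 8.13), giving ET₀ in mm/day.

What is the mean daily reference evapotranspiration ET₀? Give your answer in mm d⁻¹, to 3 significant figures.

4.65 mm d⁻¹

ET₀ = 0.25 × (0.46 × 22.8 + 8.13) = 0.25 × 18.618 = 4.6545 mm/d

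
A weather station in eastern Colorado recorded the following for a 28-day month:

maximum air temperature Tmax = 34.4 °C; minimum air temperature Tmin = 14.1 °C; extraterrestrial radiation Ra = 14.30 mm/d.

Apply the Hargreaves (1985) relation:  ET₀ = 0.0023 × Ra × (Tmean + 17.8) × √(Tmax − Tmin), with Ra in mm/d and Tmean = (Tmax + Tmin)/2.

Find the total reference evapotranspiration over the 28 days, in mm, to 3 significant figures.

Tmean = (34.4 + 14.1)/2 = 24.25 °C
ET₀ = 0.0023 × 14.30 × (24.25 + 17.8) × √20.3 = 0.0023 × 14.30 × 42.05 × 4.5056 = 6.2314 mm/d
Over 28 days: 6.2314 × 28 = 174.479 mm

174 mm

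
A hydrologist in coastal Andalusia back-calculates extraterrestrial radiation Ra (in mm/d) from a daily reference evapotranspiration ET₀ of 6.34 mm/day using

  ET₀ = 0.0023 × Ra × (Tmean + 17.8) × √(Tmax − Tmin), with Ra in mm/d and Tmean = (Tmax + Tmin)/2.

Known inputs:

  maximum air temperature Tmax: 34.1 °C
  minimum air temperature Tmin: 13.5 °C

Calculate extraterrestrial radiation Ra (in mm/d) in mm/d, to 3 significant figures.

Tmean = 23.80 °C; √ΔT = 4.5387
Ra = ET₀ / [0.0023 × (Tmean+17.8) × √ΔT] = 6.34 / (0.0023 × 41.60 × 4.5387) = 14.599 mm/d

14.6 mm/d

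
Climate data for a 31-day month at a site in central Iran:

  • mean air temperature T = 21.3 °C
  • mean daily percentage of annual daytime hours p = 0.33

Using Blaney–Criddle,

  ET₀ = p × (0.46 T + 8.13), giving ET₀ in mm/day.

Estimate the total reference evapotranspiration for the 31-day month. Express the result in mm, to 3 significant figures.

ET₀ = 0.33 × (0.46 × 21.3 + 8.13) = 0.33 × 17.928 = 5.9162 mm/d
Monthly total = 5.9162 × 31 = 183.402 mm

183 mm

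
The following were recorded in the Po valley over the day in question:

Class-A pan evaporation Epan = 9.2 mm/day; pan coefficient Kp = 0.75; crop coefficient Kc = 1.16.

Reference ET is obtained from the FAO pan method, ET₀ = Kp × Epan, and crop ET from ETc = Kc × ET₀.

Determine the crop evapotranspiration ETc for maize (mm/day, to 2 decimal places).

ET₀ = 0.75 × 9.2 = 6.9000 mm/d
ETc = Kc × ET₀ = 1.16 × 6.9000 = 8.0040 mm/d

8.00 mm/day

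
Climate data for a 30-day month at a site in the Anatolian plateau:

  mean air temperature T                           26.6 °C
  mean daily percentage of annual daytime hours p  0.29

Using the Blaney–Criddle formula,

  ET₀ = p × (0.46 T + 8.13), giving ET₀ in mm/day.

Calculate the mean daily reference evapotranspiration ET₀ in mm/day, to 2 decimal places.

ET₀ = 0.29 × (0.46 × 26.6 + 8.13) = 0.29 × 20.366 = 5.9061 mm/d

5.91 mm/day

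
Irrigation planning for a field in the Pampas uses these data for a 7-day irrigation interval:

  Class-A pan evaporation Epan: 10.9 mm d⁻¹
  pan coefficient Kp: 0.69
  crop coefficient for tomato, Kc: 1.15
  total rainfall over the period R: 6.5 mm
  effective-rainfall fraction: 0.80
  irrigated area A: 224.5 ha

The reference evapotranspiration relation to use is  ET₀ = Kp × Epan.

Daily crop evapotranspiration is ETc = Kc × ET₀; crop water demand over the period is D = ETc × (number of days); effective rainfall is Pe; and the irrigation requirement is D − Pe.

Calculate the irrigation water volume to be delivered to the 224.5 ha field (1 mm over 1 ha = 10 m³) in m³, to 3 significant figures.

124000 m³

ET₀ = 0.69 × 10.9 = 7.5210 mm/d
ETc = Kc × ET₀ = 1.15 × 7.5210 = 8.6492 mm/d
Crop demand D = ETc × 7 d = 8.6492 × 7 = 60.544 mm
Pe = 0.80 × 6.5 = 5.200 mm
D − Pe = 60.544 − 5.200 = 55.344 mm
Volume = 55.344 mm × 224.5 ha × 10 = 124247.3 m³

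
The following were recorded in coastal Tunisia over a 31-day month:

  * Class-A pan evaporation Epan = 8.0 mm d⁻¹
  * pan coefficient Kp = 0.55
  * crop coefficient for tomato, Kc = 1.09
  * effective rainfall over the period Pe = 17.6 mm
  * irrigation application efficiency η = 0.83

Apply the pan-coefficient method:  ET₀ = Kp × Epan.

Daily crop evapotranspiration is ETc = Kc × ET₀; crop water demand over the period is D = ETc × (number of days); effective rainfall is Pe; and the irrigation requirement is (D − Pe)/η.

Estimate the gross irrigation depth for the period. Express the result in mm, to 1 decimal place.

ET₀ = 0.55 × 8.0 = 4.4000 mm/d
ETc = Kc × ET₀ = 1.09 × 4.4000 = 4.7960 mm/d
Crop demand D = ETc × 31 d = 4.7960 × 31 = 148.676 mm
D − Pe = 148.676 − 17.6 = 131.076 mm
Gross irrigation = 131.076 / 0.83 = 157.923 mm

157.9 mm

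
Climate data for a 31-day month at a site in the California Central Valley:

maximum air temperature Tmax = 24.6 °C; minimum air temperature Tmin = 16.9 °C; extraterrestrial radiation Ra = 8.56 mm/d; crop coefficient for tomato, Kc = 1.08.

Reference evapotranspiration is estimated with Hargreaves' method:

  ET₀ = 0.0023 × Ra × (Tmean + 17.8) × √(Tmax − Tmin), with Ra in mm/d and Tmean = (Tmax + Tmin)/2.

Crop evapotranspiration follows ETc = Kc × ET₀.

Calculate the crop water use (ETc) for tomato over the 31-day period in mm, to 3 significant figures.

70.5 mm

Tmean = (24.6 + 16.9)/2 = 20.75 °C
ET₀ = 0.0023 × 8.56 × (20.75 + 17.8) × √7.7 = 0.0023 × 8.56 × 38.55 × 2.7749 = 2.1061 mm/d
ETc = Kc × ET₀ = 1.08 × 2.1061 = 2.2746 mm/d
Over 31 days: 2.2746 × 31 = 70.513 mm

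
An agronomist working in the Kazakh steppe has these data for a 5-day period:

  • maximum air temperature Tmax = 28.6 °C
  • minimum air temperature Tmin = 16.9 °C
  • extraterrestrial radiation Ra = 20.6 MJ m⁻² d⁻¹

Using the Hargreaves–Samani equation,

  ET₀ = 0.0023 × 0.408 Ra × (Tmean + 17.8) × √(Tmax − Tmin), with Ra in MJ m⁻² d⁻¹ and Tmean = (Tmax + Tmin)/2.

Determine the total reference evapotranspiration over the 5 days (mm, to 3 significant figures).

Tmean = (28.6 + 16.9)/2 = 22.75 °C
0.408 Ra = 0.408 × 20.6 = 8.4048 mm/d equivalent
ET₀ = 0.0023 × 8.4048 × (22.75 + 17.8) × √11.7 = 0.0023 × 8.4048 × 40.55 × 3.4205 = 2.6812 mm/d
Over 5 days: 2.6812 × 5 = 13.406 mm

13.4 mm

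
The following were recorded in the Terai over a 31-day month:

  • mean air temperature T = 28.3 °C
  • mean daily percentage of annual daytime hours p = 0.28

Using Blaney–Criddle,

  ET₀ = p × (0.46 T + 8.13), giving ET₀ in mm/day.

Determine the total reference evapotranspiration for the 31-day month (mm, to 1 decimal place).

183.6 mm

ET₀ = 0.28 × (0.46 × 28.3 + 8.13) = 0.28 × 21.148 = 5.9214 mm/d
Monthly total = 5.9214 × 31 = 183.563 mm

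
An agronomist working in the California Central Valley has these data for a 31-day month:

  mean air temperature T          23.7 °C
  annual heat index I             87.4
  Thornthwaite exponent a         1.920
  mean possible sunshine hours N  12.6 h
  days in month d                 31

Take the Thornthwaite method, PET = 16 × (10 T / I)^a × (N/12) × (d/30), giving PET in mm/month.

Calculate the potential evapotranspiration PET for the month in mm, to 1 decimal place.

117.9 mm

10T/I = 10 × 23.7 / 87.4 = 2.7117
(10T/I)^a = 2.7117^1.920 = 6.7893
Uncorrected PET = 16 × 6.7893 = 108.629 mm
Correction = (N/12)(d/30) = (12.6/12)(31/30) = 1.0850
PET = 108.629 × 1.0850 = 117.862 mm/month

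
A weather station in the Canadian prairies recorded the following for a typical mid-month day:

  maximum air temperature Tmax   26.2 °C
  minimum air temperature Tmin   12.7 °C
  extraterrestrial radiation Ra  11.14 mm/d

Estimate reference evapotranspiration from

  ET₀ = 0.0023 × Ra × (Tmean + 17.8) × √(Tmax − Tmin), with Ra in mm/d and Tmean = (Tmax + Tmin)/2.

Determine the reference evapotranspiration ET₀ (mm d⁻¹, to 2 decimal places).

3.51 mm d⁻¹

Tmean = (26.2 + 12.7)/2 = 19.45 °C
ET₀ = 0.0023 × 11.14 × (19.45 + 17.8) × √13.5 = 0.0023 × 11.14 × 37.25 × 3.6742 = 3.5067 mm/d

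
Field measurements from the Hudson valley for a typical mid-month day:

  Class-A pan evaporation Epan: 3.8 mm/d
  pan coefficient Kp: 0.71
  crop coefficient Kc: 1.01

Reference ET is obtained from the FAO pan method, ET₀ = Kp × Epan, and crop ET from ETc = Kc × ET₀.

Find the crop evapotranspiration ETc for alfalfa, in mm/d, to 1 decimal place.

2.7 mm/d

ET₀ = 0.71 × 3.8 = 2.6980 mm/d
ETc = Kc × ET₀ = 1.01 × 2.6980 = 2.7250 mm/d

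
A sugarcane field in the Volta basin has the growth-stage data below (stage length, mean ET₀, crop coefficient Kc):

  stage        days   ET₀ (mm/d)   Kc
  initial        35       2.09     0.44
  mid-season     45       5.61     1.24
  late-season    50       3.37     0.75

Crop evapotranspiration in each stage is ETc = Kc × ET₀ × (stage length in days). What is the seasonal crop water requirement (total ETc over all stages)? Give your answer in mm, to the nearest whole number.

472 mm

initial: 0.44 × 2.09 × 35 = 32.19 mm
mid-season: 1.24 × 5.61 × 45 = 313.04 mm
late-season: 0.75 × 3.37 × 50 = 126.38 mm
Seasonal total = 471.61 mm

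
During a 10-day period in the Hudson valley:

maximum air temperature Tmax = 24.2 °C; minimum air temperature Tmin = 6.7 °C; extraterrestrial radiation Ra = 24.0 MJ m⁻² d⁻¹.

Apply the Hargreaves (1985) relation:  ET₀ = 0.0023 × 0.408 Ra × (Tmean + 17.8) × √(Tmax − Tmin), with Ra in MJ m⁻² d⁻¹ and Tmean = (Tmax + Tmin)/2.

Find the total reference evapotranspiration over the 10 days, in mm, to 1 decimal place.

Tmean = (24.2 + 6.7)/2 = 15.45 °C
0.408 Ra = 0.408 × 24.0 = 9.7920 mm/d equivalent
ET₀ = 0.0023 × 9.7920 × (15.45 + 17.8) × √17.5 = 0.0023 × 9.7920 × 33.25 × 4.1833 = 3.1326 mm/d
Over 10 days: 3.1326 × 10 = 31.326 mm

31.3 mm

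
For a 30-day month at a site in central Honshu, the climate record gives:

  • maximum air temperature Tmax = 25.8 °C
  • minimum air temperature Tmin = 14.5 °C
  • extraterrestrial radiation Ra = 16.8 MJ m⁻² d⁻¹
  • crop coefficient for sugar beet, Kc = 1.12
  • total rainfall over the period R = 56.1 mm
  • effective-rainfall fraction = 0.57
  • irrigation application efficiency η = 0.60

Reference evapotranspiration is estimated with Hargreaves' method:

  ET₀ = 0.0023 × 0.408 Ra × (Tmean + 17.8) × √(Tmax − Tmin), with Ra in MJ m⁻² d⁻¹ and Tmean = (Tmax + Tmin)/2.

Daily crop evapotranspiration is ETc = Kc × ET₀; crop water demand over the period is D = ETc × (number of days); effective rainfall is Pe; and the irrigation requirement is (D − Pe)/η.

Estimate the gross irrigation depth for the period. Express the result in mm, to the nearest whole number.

59 mm

Tmean = (25.8 + 14.5)/2 = 20.15 °C
0.408 Ra = 0.408 × 16.8 = 6.8544 mm/d equivalent
ET₀ = 0.0023 × 6.8544 × (20.15 + 17.8) × √11.3 = 0.0023 × 6.8544 × 37.95 × 3.3615 = 2.0111 mm/d
ETc = Kc × ET₀ = 1.12 × 2.0111 = 2.2524 mm/d
Crop demand D = ETc × 30 d = 2.2524 × 30 = 67.572 mm
Pe = 0.57 × 56.1 = 31.977 mm
D − Pe = 67.572 − 31.977 = 35.595 mm
Gross irrigation = 35.595 / 0.60 = 59.325 mm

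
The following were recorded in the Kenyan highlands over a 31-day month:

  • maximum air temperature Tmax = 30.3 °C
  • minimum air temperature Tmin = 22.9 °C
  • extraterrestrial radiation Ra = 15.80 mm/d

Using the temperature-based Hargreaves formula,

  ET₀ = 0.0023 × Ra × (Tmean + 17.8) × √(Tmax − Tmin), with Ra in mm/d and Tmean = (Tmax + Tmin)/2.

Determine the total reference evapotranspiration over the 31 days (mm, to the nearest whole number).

136 mm

Tmean = (30.3 + 22.9)/2 = 26.60 °C
ET₀ = 0.0023 × 15.80 × (26.60 + 17.8) × √7.4 = 0.0023 × 15.80 × 44.40 × 2.7203 = 4.3892 mm/d
Over 31 days: 4.3892 × 31 = 136.065 mm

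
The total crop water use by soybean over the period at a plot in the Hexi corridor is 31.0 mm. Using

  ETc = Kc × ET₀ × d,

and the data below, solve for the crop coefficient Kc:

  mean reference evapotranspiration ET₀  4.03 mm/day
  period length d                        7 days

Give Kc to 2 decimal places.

ETc = Kc × ET₀ × d  ⇒  Kc = ETc / (ET₀ × d)
Kc = 31.0 / (4.03 × 7) = 31.0 / 28.21 = 1.0989

1.10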